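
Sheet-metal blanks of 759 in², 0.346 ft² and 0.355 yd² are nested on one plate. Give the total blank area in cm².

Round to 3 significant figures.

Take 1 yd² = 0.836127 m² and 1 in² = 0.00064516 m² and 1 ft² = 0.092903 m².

8190 cm²

759 in² × 0.00064516 → 0.489676 m²
0.346 ft² × 0.092903 → 0.0321444 m²
0.355 yd² × 0.836127 → 0.296825 m²
Total: 0.489676 + 0.0321444 + 0.296825 = 0.818645 m²
In cm²: 0.818645 / 0.0001 = 8186.45 cm²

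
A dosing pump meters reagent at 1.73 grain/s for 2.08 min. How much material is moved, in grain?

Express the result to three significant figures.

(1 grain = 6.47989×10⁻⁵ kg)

216 grain

1.73 grain/s → 1.12102×10⁻⁴ kg/s
2.08 min → 124.8 s
m = ṁ × t = 1.12102×10⁻⁴ × 124.8 = 0.0139903 kg
In grain: 0.0139903 / 6.47989×10⁻⁵ = 215.903 grain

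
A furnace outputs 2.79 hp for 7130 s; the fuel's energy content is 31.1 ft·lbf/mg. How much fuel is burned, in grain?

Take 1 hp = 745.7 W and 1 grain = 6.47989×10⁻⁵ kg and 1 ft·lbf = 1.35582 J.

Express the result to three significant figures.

5430 grain

2.79 hp → 2080.5 W
E = P × t = 2080.5 × 7130 = 1.4834×10⁷ J
31.1 ft·lbf/mg → 4.2166×10⁷ J/kg
m = E / e_s = 1.4834×10⁷ / 4.2166×10⁷ = 0.3518 kg
In grain: 0.3518 / 6.47989×10⁻⁵ = 5429.1 grain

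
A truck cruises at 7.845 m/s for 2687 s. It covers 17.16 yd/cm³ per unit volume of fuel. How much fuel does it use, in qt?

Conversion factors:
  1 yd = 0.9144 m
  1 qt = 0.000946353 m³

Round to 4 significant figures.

d = v × t = 7.845 × 2687 = 21079.5 m
17.16 yd/cm³ → 1.56911×10⁷ m/m³
V = d / (distance per unit fuel) = 21079.5 / 1.56911×10⁷ = 0.0013434 m³
In qt: 0.0013434 / 0.000946353 = 1.41955 qt

1.420 qt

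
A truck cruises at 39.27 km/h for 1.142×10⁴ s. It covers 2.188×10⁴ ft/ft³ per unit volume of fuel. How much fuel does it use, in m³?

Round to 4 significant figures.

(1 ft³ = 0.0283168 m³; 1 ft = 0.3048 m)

39.27 km/h → 10.9083 m/s
d = v × t = 10.9083 × 11420 = 124573 m
2.188×10⁴ ft/ft³ → 235515 m/m³
V = d / (distance per unit fuel) = 124573 / 235515 = 0.528939 m³

0.5289 m³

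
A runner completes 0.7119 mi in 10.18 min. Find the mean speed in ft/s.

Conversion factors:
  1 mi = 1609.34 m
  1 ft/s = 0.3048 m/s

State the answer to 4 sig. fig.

6.154 ft/s

0.7119 mi × 1609.34 → 1145.69 m
10.18 min × 60 → 610.8 s
v = d / t = 1145.69 m / 610.8 s = 1.87572 m/s
1.87572 m/s ÷ (0.3048 m/s/ft/s) = 6.15394 ft/s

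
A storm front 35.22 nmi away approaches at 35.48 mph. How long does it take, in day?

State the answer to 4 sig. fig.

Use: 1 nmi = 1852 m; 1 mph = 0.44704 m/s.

35.22 nmi × 1852 = 65227.4 m
35.48 mph × 0.44704 = 15.861 m/s
t = d / v = 65227.4 m / 15.861 m/s = 4112.44 s
4112.44 s ÷ (86400 s/day) = 0.0475977 day

0.04760 day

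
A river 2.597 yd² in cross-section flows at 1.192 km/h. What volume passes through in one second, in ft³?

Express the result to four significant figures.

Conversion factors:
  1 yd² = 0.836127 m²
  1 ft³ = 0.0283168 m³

25.39 ft³

1.192 km/h × (1/3.6) → 0.331111 m/s
2.597 yd² × 0.836127 → 2.17142 m²
V = v × A × t = 0.331111 m/s × 2.17142 m² × 1 s = 0.718981 m³
0.718981 m³ ÷ (0.0283168 m³/ft³) = 25.3906 ft³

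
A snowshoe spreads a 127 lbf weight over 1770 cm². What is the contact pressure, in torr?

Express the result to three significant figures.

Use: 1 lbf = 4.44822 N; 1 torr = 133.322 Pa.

127 lbf × 4.44822 → 564.924 N
1770 cm² × 0.0001 → 0.177 m²
P = F / A = 564.924 N / 0.177 m² = 3191.66 Pa
3191.66 Pa ÷ (133.322 Pa/torr) = 23.9395 torr

23.9 torr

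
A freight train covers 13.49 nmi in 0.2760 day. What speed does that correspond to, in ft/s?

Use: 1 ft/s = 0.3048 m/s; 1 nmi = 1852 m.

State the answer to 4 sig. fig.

3.437 ft/s

13.49 nmi × 1852 → 24983.5 m
0.2760 day × 86400 → 23846.4 s
v = d / t = 24983.5 m / 23846.4 s = 1.04768 m/s
1.04768 m/s ÷ (0.3048 m/s/ft/s) = 3.43727 ft/s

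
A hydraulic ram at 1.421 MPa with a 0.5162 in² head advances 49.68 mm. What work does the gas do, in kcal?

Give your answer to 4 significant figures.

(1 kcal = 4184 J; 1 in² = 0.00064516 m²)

1.421 MPa → 1.421×10⁶ Pa
0.5162 in² → 3.33032×10⁻⁴ m²
F = P × A = 1.421×10⁶ × 3.33032×10⁻⁴ = 473.238 N
49.68 mm → 0.04968 m
W = F × d = 473.238 × 0.04968 = 23.5105 J
In kcal: 23.5105 / 4184 = 0.00561914 kcal

0.005619 kcal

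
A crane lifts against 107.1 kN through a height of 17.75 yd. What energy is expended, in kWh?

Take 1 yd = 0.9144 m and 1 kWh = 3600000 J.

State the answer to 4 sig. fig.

0.4829 kWh

107.1 kN × 1000 → 107100 N
17.75 yd × 0.9144 → 16.2306 m
W = F × d = 107100 N × 16.2306 m = 1.7383×10⁶ J
1.7383×10⁶ J ÷ (3600000 J/kWh) = 0.482861 kWh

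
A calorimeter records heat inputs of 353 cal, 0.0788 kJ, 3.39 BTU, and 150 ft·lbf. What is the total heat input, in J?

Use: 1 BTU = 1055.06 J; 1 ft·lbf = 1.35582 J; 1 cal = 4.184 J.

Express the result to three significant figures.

5340 J

353 cal × 4.184 = 1476.95 J
0.0788 kJ × 1000 = 78.8 J
3.39 BTU × 1055.06 = 3576.65 J
150 ft·lbf × 1.35582 = 203.373 J
Sum: 1476.95 + 78.8 + 3576.65 + 203.373 = 5335.77 J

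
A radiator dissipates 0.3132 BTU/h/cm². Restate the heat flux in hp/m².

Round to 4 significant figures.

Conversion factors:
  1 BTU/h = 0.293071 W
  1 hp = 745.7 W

1.231 hp/m²

0.3132 BTU/h/cm² × 0.293071 W/BTU/h ÷ 0.0001 m²/cm² = 917.898 W/m²
917.898 W/m² ÷ 745.7 W/hp = 1.23092 hp/m²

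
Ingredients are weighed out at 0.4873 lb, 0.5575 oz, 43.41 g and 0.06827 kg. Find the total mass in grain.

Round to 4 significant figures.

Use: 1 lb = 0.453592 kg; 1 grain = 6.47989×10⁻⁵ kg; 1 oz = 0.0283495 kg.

0.4873 lb × 0.453592 = 0.221035 kg
0.5575 oz × 0.0283495 = 0.0158048 kg
43.41 g × 0.001 = 0.04341 kg
0.06827 kg (already kg)
Combined: 0.221035 + 0.0158048 + 0.04341 + 0.06827 = 0.34852 kg
In grain: 0.34852 / 6.47989×10⁻⁵ = 5378.49 grain

5378 grain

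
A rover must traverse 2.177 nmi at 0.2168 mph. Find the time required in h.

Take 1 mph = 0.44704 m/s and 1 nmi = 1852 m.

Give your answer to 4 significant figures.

11.56 h

2.177 nmi × 1852 → 4031.8 m
0.2168 mph × 0.44704 → 0.0969183 m/s
t = d / v = 4031.8 m / 0.0969183 m/s = 41600 s
41600 s ÷ (3600 s/h) = 11.5556 h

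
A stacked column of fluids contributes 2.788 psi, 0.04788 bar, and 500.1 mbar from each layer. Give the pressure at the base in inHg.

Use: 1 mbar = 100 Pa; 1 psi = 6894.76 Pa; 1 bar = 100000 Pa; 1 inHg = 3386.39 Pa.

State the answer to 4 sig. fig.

21.86 inHg

2.788 psi × 6894.76 = 19222.6 Pa
0.04788 bar × 100000 = 4788 Pa
500.1 mbar × 100 = 50010 Pa
Total: 19222.6 + 4788 + 50010 = 74020.6 Pa
In inHg: 74020.6 / 3386.39 = 21.8583 inHg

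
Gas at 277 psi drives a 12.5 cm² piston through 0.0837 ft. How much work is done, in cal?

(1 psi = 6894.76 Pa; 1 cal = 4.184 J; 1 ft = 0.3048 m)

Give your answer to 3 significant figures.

277 psi → 1.90985×10⁶ Pa
12.5 cm² → 0.00125 m²
F = P × A = 1.90985×10⁶ × 0.00125 = 2387.31 N
0.0837 ft → 0.0255118 m
W = F × d = 2387.31 × 0.0255118 = 60.9046 J
In cal: 60.9046 / 4.184 = 14.5565 cal

14.6 cal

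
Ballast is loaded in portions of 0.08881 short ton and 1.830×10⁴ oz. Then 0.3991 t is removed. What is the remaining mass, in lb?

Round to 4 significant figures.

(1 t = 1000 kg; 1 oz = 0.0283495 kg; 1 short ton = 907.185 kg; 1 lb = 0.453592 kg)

441.5 lb

0.08881 short ton × 907.185 → 80.5671 kg
1.830×10⁴ oz × 0.0283495 → 518.796 kg
0.3991 t × 1000 → 399.1 kg
Result: 80.5671 + 518.796 − 399.1 = 200.263 kg
In lb: 200.263 / 0.453592 = 441.505 lb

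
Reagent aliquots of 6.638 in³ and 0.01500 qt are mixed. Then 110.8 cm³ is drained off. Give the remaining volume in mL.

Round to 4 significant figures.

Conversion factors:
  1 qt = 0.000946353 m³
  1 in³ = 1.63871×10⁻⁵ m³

12.17 mL

6.638 in³ × 1.63871×10⁻⁵ = 1.08778×10⁻⁴ m³
0.01500 qt × 0.000946353 = 1.41953×10⁻⁵ m³
110.8 cm³ × 10⁻⁶ = 1.108×10⁻⁴ m³
Result: 1.08778×10⁻⁴ + 1.41953×10⁻⁵ − 1.108×10⁻⁴ = 1.21733×10⁻⁵ m³
In mL: 1.21733×10⁻⁵ / 10⁻⁶ = 12.1733 mL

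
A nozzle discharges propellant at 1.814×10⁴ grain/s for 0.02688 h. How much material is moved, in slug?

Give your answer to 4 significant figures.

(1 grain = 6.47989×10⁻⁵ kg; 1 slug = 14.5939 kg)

7.794 slug

1.814×10⁴ grain/s → 1.17545 kg/s
0.02688 h → 96.768 s
m = ṁ × t = 1.17545 × 96.768 = 113.746 kg
In slug: 113.746 / 14.5939 = 7.79408 slug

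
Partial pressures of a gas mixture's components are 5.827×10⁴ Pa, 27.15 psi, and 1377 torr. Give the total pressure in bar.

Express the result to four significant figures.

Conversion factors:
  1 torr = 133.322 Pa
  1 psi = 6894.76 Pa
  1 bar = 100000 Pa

5.827×10⁴ Pa (already Pa)
27.15 psi × 6894.76 = 187193 Pa
1377 torr × 133.322 = 183584 Pa
Combined: 58270 + 187193 + 183584 = 429047 Pa
In bar: 429047 / 100000 = 4.29047 bar

4.290 bar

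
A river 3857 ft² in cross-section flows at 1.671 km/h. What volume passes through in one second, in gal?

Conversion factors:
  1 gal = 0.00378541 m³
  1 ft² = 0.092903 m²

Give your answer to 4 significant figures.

4.394×10⁴ gal

1.671 km/h × (1/3.6) = 0.464167 m/s
3857 ft² × 0.092903 = 358.327 m²
V = v × A × t = 0.464167 m/s × 358.327 m² × 1 s = 166.324 m³
166.324 m³ ÷ (0.00378541 m³/gal) = 43938.2 gal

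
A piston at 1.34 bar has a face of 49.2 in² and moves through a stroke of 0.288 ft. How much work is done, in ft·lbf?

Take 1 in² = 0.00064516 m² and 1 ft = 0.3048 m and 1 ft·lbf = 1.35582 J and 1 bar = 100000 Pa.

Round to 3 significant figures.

1.34 bar → 134000 Pa
49.2 in² → 0.0317419 m²
F = P × A = 134000 × 0.0317419 = 4253.41 N
0.288 ft → 0.0877824 m
W = F × d = 4253.41 × 0.0877824 = 373.375 J
In ft·lbf: 373.375 / 1.35582 = 275.387 ft·lbf

275 ft·lbf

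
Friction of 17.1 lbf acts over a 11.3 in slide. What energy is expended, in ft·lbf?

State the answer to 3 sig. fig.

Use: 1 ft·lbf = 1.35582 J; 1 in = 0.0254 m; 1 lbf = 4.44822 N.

17.1 lbf × 4.44822 → 76.0646 N
11.3 in × 0.0254 → 0.28702 m
W = F × d = 76.0646 N × 0.28702 m = 21.8321 J
21.8321 J ÷ (1.35582 J/ft·lbf) = 16.1025 ft·lbf

16.1 ft·lbf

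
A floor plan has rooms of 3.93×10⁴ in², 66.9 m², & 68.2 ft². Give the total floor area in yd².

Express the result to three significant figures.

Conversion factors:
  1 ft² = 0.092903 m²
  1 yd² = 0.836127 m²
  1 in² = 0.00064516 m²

3.93×10⁴ in² × 0.00064516 = 25.3548 m²
66.9 m² (already m²)
68.2 ft² × 0.092903 = 6.33598 m²
Combined: 25.3548 + 66.9 + 6.33598 = 98.5908 m²
In yd²: 98.5908 / 0.836127 = 117.914 yd²

118 yd²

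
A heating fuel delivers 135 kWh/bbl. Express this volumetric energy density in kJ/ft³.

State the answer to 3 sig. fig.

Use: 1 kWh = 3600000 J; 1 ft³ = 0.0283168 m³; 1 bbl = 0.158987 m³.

8.66×10⁴ kJ/ft³

135 kWh/bbl × 3600000 J/kWh ÷ 0.158987 m³/bbl = 3.05685×10⁹ J/m³
3.05685×10⁹ J/m³ ÷ 1000 J/kJ × 0.0283168 m³/ft³ = 86560.2 kJ/ft³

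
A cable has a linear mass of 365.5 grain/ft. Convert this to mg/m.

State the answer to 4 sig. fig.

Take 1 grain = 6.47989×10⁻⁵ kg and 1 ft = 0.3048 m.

365.5 grain/ft × 6.47989×10⁻⁵ kg/grain ÷ 0.3048 m/ft = 0.0777034 kg/m
0.0777034 kg/m ÷ 10⁻⁶ kg/mg = 77703.4 mg/m

7.770×10⁴ mg/m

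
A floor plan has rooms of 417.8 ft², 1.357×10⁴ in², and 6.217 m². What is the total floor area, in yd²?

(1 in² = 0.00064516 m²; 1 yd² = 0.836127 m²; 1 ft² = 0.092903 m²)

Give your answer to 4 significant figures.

64.33 yd²

417.8 ft² × 0.092903 = 38.8149 m²
1.357×10⁴ in² × 0.00064516 = 8.75482 m²
6.217 m² (already m²)
Sum: 38.8149 + 8.75482 + 6.217 = 53.7867 m²
In yd²: 53.7867 / 0.836127 = 64.3284 yd²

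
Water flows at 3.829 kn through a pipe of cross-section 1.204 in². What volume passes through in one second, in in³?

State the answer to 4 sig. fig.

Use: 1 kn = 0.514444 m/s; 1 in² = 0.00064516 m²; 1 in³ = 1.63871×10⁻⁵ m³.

93.37 in³

3.829 kn × 0.514444 → 1.96981 m/s
1.204 in² × 0.00064516 → 7.76773×10⁻⁴ m²
V = v × A × t = 1.96981 m/s × 7.76773×10⁻⁴ m² × 1 s = 0.0015301 m³
0.0015301 m³ ÷ (1.63871×10⁻⁵ m³/in³) = 93.3722 in³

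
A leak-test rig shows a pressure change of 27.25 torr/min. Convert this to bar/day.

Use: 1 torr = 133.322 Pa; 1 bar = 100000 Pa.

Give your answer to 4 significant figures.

52.32 bar/day

27.25 torr/min × 133.322 Pa/torr ÷ 60 s/min = 60.5504 Pa/s
60.5504 Pa/s ÷ 100000 Pa/bar × 86400 s/day = 52.3155 bar/day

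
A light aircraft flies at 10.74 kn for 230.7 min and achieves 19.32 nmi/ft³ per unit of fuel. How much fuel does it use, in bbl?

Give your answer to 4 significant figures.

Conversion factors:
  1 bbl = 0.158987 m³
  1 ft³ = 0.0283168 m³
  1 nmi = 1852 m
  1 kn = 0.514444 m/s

10.74 kn → 5.52513 m/s
230.7 min → 13842 s
d = v × t = 5.52513 × 13842 = 76478.8 m
19.32 nmi/ft³ → 1.26358×10⁶ m/m³
V = d / (distance per unit fuel) = 76478.8 / 1.26358×10⁶ = 0.0605255 m³
In bbl: 0.0605255 / 0.158987 = 0.380695 bbl

0.3807 bbl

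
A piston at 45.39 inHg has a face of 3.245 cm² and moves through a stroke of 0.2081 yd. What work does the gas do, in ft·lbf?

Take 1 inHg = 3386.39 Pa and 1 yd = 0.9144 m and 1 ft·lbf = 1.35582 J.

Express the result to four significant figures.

45.39 inHg → 153708 Pa
3.245 cm² → 3.245×10⁻⁴ m²
F = P × A = 153708 × 3.245×10⁻⁴ = 49.8782 N
0.2081 yd → 0.190287 m
W = F × d = 49.8782 × 0.190287 = 9.49117 J
In ft·lbf: 9.49117 / 1.35582 = 7.00032 ft·lbf

7.000 ft·lbf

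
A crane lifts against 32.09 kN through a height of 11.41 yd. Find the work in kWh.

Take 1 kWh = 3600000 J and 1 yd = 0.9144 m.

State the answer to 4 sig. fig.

0.09300 kWh

32.09 kN × 1000 → 32090 N
11.41 yd × 0.9144 → 10.4333 m
W = F × d = 32090 N × 10.4333 m = 334805 J
334805 J ÷ (3600000 J/kWh) = 0.0930014 kWh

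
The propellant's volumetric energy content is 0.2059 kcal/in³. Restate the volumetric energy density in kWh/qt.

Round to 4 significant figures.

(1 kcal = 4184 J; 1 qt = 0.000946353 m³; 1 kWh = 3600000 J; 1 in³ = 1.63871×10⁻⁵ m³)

0.01382 kWh/qt

0.2059 kcal/in³ × 4184 J/kcal ÷ 1.63871×10⁻⁵ m³/in³ = 5.2571×10⁷ J/m³
5.2571×10⁷ J/m³ ÷ 3600000 J/kWh × 0.000946353 m³/qt = 0.0138196 kWh/qt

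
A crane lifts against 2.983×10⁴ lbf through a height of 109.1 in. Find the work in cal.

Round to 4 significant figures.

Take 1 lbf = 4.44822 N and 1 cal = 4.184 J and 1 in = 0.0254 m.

2.983×10⁴ lbf × 4.44822 → 132690 N
109.1 in × 0.0254 → 2.77114 m
W = F × d = 132690 N × 2.77114 m = 367703 J
367703 J ÷ (4.184 J/cal) = 87883.1 cal

8.788×10⁴ cal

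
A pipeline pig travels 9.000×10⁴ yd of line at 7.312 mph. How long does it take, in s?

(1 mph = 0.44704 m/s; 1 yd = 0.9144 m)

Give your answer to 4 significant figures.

9.000×10⁴ yd × 0.9144 → 82296 m
7.312 mph × 0.44704 → 3.26876 m/s
t = d / v = 82296 m / 3.26876 m/s = 25176.5 s

2.518×10⁴ s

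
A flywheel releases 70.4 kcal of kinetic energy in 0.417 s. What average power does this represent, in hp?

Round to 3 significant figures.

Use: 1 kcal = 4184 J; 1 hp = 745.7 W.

947 hp

70.4 kcal × 4184 = 294554 J
P = E / t = 294554 J / 0.417 s = 706365 W
706365 W ÷ (745.7 W/hp) = 947.251 hp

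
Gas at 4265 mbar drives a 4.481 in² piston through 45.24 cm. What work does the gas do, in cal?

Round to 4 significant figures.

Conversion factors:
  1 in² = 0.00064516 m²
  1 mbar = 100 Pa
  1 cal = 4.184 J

4265 mbar → 426500 Pa
4.481 in² → 0.00289096 m²
F = P × A = 426500 × 0.00289096 = 1232.99 N
45.24 cm → 0.4524 m
W = F × d = 1232.99 × 0.4524 = 557.805 J
In cal: 557.805 / 4.184 = 133.319 cal

133.3 cal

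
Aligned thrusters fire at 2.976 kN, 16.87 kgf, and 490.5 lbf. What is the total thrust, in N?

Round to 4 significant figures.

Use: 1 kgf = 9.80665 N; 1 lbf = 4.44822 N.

2.976 kN × 1000 = 2976 N
16.87 kgf × 9.80665 = 165.438 N
490.5 lbf × 4.44822 = 2181.85 N
Sum: 2976 + 165.438 + 2181.85 = 5323.29 N

5323 N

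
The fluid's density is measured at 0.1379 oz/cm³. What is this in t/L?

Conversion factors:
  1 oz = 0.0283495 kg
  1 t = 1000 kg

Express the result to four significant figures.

0.1379 oz/cm³ × 0.0283495 kg/oz ÷ 10⁻⁶ m³/cm³ = 3909.4 kg/m³
3909.4 kg/m³ ÷ 1000 kg/t × 0.001 m³/L = 0.0039094 t/L

0.003909 t/L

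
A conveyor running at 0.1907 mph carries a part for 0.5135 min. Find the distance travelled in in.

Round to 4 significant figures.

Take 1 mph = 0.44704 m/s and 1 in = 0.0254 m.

103.4 in

0.1907 mph × 0.44704 → 0.0852505 m/s
0.5135 min × 60 → 30.81 s
d = v × t = 0.0852505 m/s × 30.81 s = 2.62657 m
2.62657 m ÷ (0.0254 m/in) = 103.408 in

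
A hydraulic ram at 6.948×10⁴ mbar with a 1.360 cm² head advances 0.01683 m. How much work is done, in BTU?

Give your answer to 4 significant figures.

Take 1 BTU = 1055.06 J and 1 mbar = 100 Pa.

6.948×10⁴ mbar → 6.948×10⁶ Pa
1.360 cm² → 1.36×10⁻⁴ m²
F = P × A = 6.948×10⁶ × 1.36×10⁻⁴ = 944.928 N
W = F × d = 944.928 × 0.01683 = 15.9031 J
In BTU: 15.9031 / 1055.06 = 0.0150732 BTU

0.01507 BTU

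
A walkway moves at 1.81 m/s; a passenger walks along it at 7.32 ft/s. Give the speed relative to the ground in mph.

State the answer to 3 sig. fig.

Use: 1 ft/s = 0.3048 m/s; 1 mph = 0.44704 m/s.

9.04 mph

1.81 m/s (already m/s)
7.32 ft/s × 0.3048 → 2.23114 m/s
Sum: 1.81 + 2.23114 = 4.04114 m/s
In mph: 4.04114 / 0.44704 = 9.03977 mph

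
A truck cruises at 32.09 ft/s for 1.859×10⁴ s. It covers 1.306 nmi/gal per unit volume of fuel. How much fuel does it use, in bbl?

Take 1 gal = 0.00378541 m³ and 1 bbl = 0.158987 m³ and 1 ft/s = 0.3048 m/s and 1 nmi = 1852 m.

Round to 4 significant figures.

1.790 bbl

32.09 ft/s → 9.78103 m/s
d = v × t = 9.78103 × 18590 = 181829 m
1.306 nmi/gal → 638956 m/m³
V = d / (distance per unit fuel) = 181829 / 638956 = 0.284572 m³
In bbl: 0.284572 / 0.158987 = 1.78991 bbl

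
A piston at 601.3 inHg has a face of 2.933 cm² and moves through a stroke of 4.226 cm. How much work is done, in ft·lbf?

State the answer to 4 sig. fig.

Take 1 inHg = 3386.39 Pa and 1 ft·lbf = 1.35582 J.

601.3 inHg → 2.03624×10⁶ Pa
2.933 cm² → 2.933×10⁻⁴ m²
F = P × A = 2.03624×10⁶ × 2.933×10⁻⁴ = 597.229 N
4.226 cm → 0.04226 m
W = F × d = 597.229 × 0.04226 = 25.2389 J
In ft·lbf: 25.2389 / 1.35582 = 18.6152 ft·lbf

18.62 ft·lbf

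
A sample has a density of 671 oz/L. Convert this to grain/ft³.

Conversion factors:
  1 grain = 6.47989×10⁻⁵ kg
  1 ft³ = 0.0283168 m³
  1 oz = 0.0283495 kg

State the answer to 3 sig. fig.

671 oz/L × 0.0283495 kg/oz ÷ 0.001 m³/L = 19022.5 kg/m³
19022.5 kg/m³ ÷ 6.47989×10⁻⁵ kg/grain × 0.0283168 m³/ft³ = 8.31274×10⁶ grain/ft³

8.31×10⁶ grain/ft³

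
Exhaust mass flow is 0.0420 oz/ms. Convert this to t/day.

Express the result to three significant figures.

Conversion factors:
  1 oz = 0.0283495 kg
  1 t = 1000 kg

103 t/day

0.0420 oz/ms × 0.0283495 kg/oz ÷ 0.001 s/ms = 1.19068 kg/s
1.19068 kg/s ÷ 1000 kg/t × 86400 s/day = 102.875 t/day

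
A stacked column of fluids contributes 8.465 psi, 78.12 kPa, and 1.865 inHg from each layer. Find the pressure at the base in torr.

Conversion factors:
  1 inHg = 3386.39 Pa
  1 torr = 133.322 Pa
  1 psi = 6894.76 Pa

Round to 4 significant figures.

1071 torr

8.465 psi × 6894.76 → 58364.1 Pa
78.12 kPa × 1000 → 78120 Pa
1.865 inHg × 3386.39 → 6315.62 Pa
Combined: 58364.1 + 78120 + 6315.62 = 142800 Pa
In torr: 142800 / 133.322 = 1071.09 torr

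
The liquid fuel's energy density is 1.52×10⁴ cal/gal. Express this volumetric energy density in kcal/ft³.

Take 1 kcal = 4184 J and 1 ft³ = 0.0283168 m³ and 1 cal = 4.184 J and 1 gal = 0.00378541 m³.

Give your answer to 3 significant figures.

114 kcal/ft³

1.52×10⁴ cal/gal × 4.184 J/cal ÷ 0.00378541 m³/gal = 1.68005×10⁷ J/m³
1.68005×10⁷ J/m³ ÷ 4184 J/kcal × 0.0283168 m³/ft³ = 113.704 kcal/ft³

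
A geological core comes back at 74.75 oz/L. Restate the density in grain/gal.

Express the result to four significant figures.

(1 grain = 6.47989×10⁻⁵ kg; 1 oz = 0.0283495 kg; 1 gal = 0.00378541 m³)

1.238×10⁵ grain/gal

74.75 oz/L × 0.0283495 kg/oz ÷ 0.001 m³/L = 2119.13 kg/m³
2119.13 kg/m³ ÷ 6.47989×10⁻⁵ kg/grain × 0.00378541 m³/gal = 123795 grain/gal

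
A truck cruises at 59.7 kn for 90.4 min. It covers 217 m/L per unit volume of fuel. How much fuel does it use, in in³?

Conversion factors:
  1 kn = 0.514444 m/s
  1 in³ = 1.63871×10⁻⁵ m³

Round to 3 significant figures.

59.7 kn → 30.7123 m/s
90.4 min → 5424 s
d = v × t = 30.7123 × 5424 = 166584 m
217 m/L → 217000 m/m³
V = d / (distance per unit fuel) = 166584 / 217000 = 0.767668 m³
In in³: 0.767668 / 1.63871×10⁻⁵ = 46845.9 in³

4.68×10⁴ in³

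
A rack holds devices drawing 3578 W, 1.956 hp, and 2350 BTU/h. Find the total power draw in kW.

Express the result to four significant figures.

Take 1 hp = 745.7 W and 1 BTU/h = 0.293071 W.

3578 W (already W)
1.956 hp × 745.7 → 1458.59 W
2350 BTU/h × 0.293071 → 688.717 W
Combined: 3578 + 1458.59 + 688.717 = 5725.31 W
In kW: 5725.31 / 1000 = 5.72531 kW

5.725 kW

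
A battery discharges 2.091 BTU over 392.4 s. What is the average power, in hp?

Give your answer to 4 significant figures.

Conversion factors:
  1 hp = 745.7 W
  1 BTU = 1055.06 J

0.007539 hp

2.091 BTU × 1055.06 → 2206.13 J
P = E / t = 2206.13 J / 392.4 s = 5.62215 W
5.62215 W ÷ (745.7 W/hp) = 0.00753943 hp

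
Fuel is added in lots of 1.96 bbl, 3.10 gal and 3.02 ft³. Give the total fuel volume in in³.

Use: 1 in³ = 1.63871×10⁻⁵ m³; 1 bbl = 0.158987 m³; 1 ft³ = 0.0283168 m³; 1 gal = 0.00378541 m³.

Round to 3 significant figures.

1.96 bbl × 0.158987 = 0.311615 m³
3.10 gal × 0.00378541 = 0.0117348 m³
3.02 ft³ × 0.0283168 = 0.0855167 m³
Combined: 0.311615 + 0.0117348 + 0.0855167 = 0.408866 m³
In in³: 0.408866 / 1.63871×10⁻⁵ = 24950.5 in³

2.50×10⁴ in³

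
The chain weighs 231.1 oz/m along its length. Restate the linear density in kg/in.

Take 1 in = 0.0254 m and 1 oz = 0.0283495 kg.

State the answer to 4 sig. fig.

231.1 oz/m × 0.0283495 kg/oz = 6.55157 kg/m
6.55157 kg/m × 0.0254 m/in = 0.16641 kg/in

0.1664 kg/in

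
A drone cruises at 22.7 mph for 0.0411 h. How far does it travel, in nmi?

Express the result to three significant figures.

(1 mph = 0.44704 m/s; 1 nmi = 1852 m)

22.7 mph × 0.44704 = 10.1478 m/s
0.0411 h × 3600 = 147.96 s
d = v × t = 10.1478 m/s × 147.96 s = 1501.47 m
1501.47 m ÷ (1852 m/nmi) = 0.810729 nmi

0.811 nmi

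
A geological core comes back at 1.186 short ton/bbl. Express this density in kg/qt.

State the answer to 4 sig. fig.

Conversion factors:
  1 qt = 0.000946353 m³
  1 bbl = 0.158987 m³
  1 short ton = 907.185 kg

1.186 short ton/bbl × 907.185 kg/short ton ÷ 0.158987 m³/bbl = 6767.35 kg/m³
6767.35 kg/m³ × 0.000946353 m³/qt = 6.4043 kg/qt

6.404 kg/qt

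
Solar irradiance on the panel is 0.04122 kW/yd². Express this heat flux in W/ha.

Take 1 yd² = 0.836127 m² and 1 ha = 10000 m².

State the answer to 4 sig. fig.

4.930×10⁵ W/ha

0.04122 kW/yd² × 1000 W/kW ÷ 0.836127 m²/yd² = 49.2987 W/m²
49.2987 W/m² × 10000 m²/ha = 492987 W/ha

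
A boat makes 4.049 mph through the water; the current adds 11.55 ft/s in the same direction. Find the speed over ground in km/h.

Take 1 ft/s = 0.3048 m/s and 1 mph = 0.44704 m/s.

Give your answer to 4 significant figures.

4.049 mph × 0.44704 → 1.81006 m/s
11.55 ft/s × 0.3048 → 3.52044 m/s
Combined: 1.81006 + 3.52044 = 5.3305 m/s
In km/h: 5.3305 / (1/3.6) = 19.1898 km/h

19.19 km/h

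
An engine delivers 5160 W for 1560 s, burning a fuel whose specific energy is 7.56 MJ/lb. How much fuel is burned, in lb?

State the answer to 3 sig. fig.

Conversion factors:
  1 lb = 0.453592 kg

E = P × t = 5160 × 1560 = 8.0496×10⁶ J
7.56 MJ/lb → 1.6667×10⁷ J/kg
m = E / e_s = 8.0496×10⁶ / 1.6667×10⁷ = 0.482966 kg
In lb: 0.482966 / 0.453592 = 1.06476 lb

1.06 lb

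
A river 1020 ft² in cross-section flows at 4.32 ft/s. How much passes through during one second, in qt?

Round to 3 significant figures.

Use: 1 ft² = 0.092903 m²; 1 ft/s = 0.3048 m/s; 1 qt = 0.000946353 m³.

4.32 ft/s × 0.3048 = 1.31674 m/s
1020 ft² × 0.092903 = 94.7611 m²
V = v × A × t = 1.31674 m/s × 94.7611 m² × 1 s = 124.776 m³
124.776 m³ ÷ (0.000946353 m³/qt) = 131849 qt

1.32×10⁵ qt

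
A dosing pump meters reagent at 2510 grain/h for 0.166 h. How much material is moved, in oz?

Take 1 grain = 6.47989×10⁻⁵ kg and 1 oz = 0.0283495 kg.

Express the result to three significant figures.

2510 grain/h → 4.51792×10⁻⁵ kg/s
0.166 h → 597.6 s
m = ṁ × t = 4.51792×10⁻⁵ × 597.6 = 0.0269991 kg
In oz: 0.0269991 / 0.0283495 = 0.952366 oz

0.952 oz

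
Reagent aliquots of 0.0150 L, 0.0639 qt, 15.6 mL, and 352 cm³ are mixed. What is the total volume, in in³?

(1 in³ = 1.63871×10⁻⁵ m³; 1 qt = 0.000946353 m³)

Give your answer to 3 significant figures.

27.0 in³

0.0150 L × 0.001 → 1.5×10⁻⁵ m³
0.0639 qt × 0.000946353 → 6.0472×10⁻⁵ m³
15.6 mL × 10⁻⁶ → 1.56×10⁻⁵ m³
352 cm³ × 10⁻⁶ → 3.52×10⁻⁴ m³
Total: 1.5×10⁻⁵ + 6.0472×10⁻⁵ + 1.56×10⁻⁵ + 3.52×10⁻⁴ = 4.43072×10⁻⁴ m³
In in³: 4.43072×10⁻⁴ / 1.63871×10⁻⁵ = 27.0379 in³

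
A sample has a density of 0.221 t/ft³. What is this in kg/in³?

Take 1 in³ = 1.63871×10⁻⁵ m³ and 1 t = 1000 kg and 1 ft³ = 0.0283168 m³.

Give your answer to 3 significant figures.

0.221 t/ft³ × 1000 kg/t ÷ 0.0283168 m³/ft³ = 7804.55 kg/m³
7804.55 kg/m³ × 1.63871×10⁻⁵ m³/in³ = 0.127894 kg/in³

0.128 kg/in³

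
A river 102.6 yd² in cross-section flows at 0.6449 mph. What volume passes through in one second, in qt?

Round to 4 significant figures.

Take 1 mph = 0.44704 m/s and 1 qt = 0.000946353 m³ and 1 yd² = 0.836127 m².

2.613×10⁴ qt

0.6449 mph × 0.44704 → 0.288296 m/s
102.6 yd² × 0.836127 → 85.7866 m²
V = v × A × t = 0.288296 m/s × 85.7866 m² × 1 s = 24.7319 m³
24.7319 m³ ÷ (0.000946353 m³/qt) = 26133.9 qt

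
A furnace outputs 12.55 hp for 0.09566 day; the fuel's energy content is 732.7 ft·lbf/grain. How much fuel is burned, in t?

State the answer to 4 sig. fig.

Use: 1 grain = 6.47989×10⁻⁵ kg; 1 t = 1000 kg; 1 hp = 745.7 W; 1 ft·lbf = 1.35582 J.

12.55 hp → 9358.54 W
0.09566 day → 8265.02 s
E = P × t = 9358.54 × 8265.02 = 7.73485×10⁷ J
732.7 ft·lbf/grain → 1.53307×10⁷ J/kg
m = E / e_s = 7.73485×10⁷ / 1.53307×10⁷ = 5.04533 kg
In t: 5.04533 / 1000 = 0.00504533 t

0.005045 t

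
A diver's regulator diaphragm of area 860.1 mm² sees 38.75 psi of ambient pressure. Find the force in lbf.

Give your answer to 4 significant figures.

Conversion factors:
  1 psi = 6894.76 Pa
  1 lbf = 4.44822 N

51.66 lbf

38.75 psi × 6894.76 = 267172 Pa
860.1 mm² × 10⁻⁶ = 8.601×10⁻⁴ m²
F = P × A = 267172 Pa × 8.601×10⁻⁴ m² = 229.795 N
229.795 N ÷ (4.44822 N/lbf) = 51.66 lbf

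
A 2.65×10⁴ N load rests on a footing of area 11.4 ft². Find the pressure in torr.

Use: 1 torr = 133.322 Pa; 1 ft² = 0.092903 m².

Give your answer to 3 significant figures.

188 torr

11.4 ft² × 0.092903 → 1.05909 m²
P = F / A = 26500 N / 1.05909 m² = 25021.5 Pa
25021.5 Pa ÷ (133.322 Pa/torr) = 187.677 torr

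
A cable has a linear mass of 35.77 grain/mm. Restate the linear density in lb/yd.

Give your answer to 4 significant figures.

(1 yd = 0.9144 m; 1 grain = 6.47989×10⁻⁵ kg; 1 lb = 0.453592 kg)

4.673 lb/yd

35.77 grain/mm × 6.47989×10⁻⁵ kg/grain ÷ 0.001 m/mm = 2.31786 kg/m
2.31786 kg/m ÷ 0.453592 kg/lb × 0.9144 m/yd = 4.67259 lb/yd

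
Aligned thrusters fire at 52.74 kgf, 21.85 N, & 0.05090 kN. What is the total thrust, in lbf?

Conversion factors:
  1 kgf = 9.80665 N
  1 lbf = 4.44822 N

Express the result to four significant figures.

52.74 kgf × 9.80665 → 517.203 N
21.85 N (already N)
0.05090 kN × 1000 → 50.9 N
Sum: 517.203 + 21.85 + 50.9 = 589.953 N
In lbf: 589.953 / 4.44822 = 132.627 lbf

132.6 lbf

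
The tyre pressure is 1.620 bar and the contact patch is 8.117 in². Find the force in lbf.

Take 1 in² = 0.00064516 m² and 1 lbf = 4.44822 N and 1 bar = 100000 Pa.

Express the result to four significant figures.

190.7 lbf

1.620 bar × 100000 = 162000 Pa
8.117 in² × 0.00064516 = 0.00523676 m²
F = P × A = 162000 Pa × 0.00523676 m² = 848.355 N
848.355 N ÷ (4.44822 N/lbf) = 190.718 lbf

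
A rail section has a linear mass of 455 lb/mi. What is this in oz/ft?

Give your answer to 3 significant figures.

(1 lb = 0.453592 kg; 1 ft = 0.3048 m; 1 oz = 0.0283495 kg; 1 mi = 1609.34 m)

1.38 oz/ft

455 lb/mi × 0.453592 kg/lb ÷ 1609.34 m/mi = 0.128242 kg/m
0.128242 kg/m ÷ 0.0283495 kg/oz × 0.3048 m/ft = 1.3788 oz/ft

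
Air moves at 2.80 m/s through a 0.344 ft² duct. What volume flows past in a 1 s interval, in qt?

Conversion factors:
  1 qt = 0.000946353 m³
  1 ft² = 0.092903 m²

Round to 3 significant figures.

0.344 ft² × 0.092903 = 0.0319586 m²
V = v × A × t = 2.8 m/s × 0.0319586 m² × 1 s = 0.0894841 m³
0.0894841 m³ ÷ (0.000946353 m³/qt) = 94.5568 qt

94.6 qt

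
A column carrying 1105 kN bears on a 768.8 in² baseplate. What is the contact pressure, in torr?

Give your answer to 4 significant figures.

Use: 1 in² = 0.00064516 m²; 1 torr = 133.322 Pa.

1.671×10⁴ torr

1105 kN × 1000 → 1.105×10⁶ N
768.8 in² × 0.00064516 → 0.495999 m²
P = F / A = 1.105×10⁶ N / 0.495999 m² = 2.22783×10⁶ Pa
2.22783×10⁶ Pa ÷ (133.322 Pa/torr) = 16710.1 torr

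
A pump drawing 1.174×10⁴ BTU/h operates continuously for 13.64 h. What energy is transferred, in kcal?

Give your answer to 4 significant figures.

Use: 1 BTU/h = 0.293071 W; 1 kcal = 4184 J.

4.038×10⁴ kcal

1.174×10⁴ BTU/h × 0.293071 = 3440.65 W
13.64 h × 3600 = 49104 s
E = P × t = 3440.65 W × 49104 s = 1.6895×10⁸ J
1.6895×10⁸ J ÷ (4184 J/kcal) = 40380 kcal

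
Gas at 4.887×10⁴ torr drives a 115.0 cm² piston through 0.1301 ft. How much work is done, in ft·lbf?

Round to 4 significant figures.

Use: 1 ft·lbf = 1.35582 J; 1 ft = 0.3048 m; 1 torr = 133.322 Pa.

4.887×10⁴ torr → 6.51545×10⁶ Pa
115.0 cm² → 0.0115 m²
F = P × A = 6.51545×10⁶ × 0.0115 = 74927.7 N
0.1301 ft → 0.0396545 m
W = F × d = 74927.7 × 0.0396545 = 2971.22 J
In ft·lbf: 2971.22 / 1.35582 = 2191.46 ft·lbf

2191 ft·lbf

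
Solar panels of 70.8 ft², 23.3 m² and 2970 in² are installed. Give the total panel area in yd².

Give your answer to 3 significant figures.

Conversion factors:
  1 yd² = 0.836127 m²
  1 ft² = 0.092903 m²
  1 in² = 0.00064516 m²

70.8 ft² × 0.092903 = 6.57753 m²
23.3 m² (already m²)
2970 in² × 0.00064516 = 1.91613 m²
Total: 6.57753 + 23.3 + 1.91613 = 31.7937 m²
In yd²: 31.7937 / 0.836127 = 38.025 yd²

38.0 yd²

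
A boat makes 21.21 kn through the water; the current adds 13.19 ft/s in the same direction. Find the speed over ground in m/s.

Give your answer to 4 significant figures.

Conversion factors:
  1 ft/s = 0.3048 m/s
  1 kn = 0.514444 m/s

21.21 kn × 0.514444 → 10.9114 m/s
13.19 ft/s × 0.3048 → 4.02031 m/s
Total: 10.9114 + 4.02031 = 14.9317 m/s

14.93 m/s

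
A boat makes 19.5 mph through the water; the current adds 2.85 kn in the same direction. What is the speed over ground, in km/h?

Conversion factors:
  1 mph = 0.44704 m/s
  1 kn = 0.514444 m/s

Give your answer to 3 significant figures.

36.7 km/h

19.5 mph × 0.44704 = 8.71728 m/s
2.85 kn × 0.514444 = 1.46617 m/s
Sum: 8.71728 + 1.46617 = 10.1834 m/s
In km/h: 10.1834 / (1/3.6) = 36.6602 km/h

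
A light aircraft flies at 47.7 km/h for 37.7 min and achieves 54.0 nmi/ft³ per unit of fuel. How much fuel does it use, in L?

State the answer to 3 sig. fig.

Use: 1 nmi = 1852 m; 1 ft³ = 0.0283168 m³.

47.7 km/h → 13.25 m/s
37.7 min → 2262 s
d = v × t = 13.25 × 2262 = 29971.5 m
54.0 nmi/ft³ → 3.53176×10⁶ m/m³
V = d / (distance per unit fuel) = 29971.5 / 3.53176×10⁶ = 0.00848628 m³
In L: 0.00848628 / 0.001 = 8.48628 L

8.49 L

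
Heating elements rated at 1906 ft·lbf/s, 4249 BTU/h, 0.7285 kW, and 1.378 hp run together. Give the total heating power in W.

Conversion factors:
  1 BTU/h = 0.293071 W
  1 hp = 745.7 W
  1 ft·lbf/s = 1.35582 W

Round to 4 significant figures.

1906 ft·lbf/s × 1.35582 = 2584.19 W
4249 BTU/h × 0.293071 = 1245.26 W
0.7285 kW × 1000 = 728.5 W
1.378 hp × 745.7 = 1027.57 W
Total: 2584.19 + 1245.26 + 728.5 + 1027.57 = 5585.52 W

5586 W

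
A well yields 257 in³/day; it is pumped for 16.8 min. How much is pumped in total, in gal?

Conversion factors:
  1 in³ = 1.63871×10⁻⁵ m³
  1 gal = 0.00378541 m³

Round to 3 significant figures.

0.0130 gal

257 in³/day → 4.8744×10⁻⁸ m³/s
16.8 min → 1008 s
V = Q × t = 4.8744×10⁻⁸ × 1008 = 4.9134×10⁻⁵ m³
In gal: 4.9134×10⁻⁵ / 0.00378541 = 0.0129798 gal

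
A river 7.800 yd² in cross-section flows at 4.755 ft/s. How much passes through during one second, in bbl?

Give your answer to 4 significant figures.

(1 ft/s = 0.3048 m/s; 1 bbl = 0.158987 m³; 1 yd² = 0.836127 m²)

4.755 ft/s × 0.3048 = 1.44932 m/s
7.800 yd² × 0.836127 = 6.52179 m²
V = v × A × t = 1.44932 m/s × 6.52179 m² × 1 s = 9.45216 m³
9.45216 m³ ÷ (0.158987 m³/bbl) = 59.4524 bbl

59.45 bbl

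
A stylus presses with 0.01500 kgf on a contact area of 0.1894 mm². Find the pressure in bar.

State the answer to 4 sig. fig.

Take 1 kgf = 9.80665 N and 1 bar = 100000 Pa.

0.01500 kgf × 9.80665 = 0.1471 N
0.1894 mm² × 10⁻⁶ = 1.894×10⁻⁷ m²
P = F / A = 0.1471 N / 1.894×10⁻⁷ m² = 776663 Pa
776663 Pa ÷ (100000 Pa/bar) = 7.76663 bar

7.767 bar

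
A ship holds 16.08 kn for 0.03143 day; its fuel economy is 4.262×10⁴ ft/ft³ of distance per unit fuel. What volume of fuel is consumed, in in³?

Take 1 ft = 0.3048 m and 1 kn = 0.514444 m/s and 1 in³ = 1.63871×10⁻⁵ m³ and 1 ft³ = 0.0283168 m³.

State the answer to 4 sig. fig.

16.08 kn → 8.27226 m/s
0.03143 day → 2715.55 s
d = v × t = 8.27226 × 2715.55 = 22463.7 m
4.262×10⁴ ft/ft³ → 458759 m/m³
V = d / (distance per unit fuel) = 22463.7 / 458759 = 0.0489662 m³
In in³: 0.0489662 / 1.63871×10⁻⁵ = 2988.09 in³

2988 in³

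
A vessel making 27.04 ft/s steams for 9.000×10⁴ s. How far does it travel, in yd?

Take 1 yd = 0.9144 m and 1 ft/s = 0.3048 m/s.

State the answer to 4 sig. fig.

27.04 ft/s × 0.3048 = 8.24179 m/s
d = v × t = 8.24179 m/s × 90000 s = 741761 m
741761 m ÷ (0.9144 m/yd) = 811200 yd

8.112×10⁵ yd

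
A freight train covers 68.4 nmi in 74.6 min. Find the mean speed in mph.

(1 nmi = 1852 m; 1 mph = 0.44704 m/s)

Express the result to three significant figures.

68.4 nmi × 1852 → 126677 m
74.6 min × 60 → 4476 s
v = d / t = 126677 m / 4476 s = 28.3014 m/s
28.3014 m/s ÷ (0.44704 m/s/mph) = 63.3084 mph

63.3 mph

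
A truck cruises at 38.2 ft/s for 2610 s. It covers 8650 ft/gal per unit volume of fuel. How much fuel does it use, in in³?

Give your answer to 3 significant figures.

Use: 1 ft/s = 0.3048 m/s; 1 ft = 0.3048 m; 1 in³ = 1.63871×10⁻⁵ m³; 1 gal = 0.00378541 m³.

2660 in³

38.2 ft/s → 11.6434 m/s
d = v × t = 11.6434 × 2610 = 30389.3 m
8650 ft/gal → 696495 m/m³
V = d / (distance per unit fuel) = 30389.3 / 696495 = 0.0436318 m³
In in³: 0.0436318 / 1.63871×10⁻⁵ = 2662.57 in³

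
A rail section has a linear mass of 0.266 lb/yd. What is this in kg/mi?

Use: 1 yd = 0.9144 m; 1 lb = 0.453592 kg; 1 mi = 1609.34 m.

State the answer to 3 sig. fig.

0.266 lb/yd × 0.453592 kg/lb ÷ 0.9144 m/yd = 0.13195 kg/m
0.13195 kg/m × 1609.34 m/mi = 212.352 kg/mi

212 kg/mi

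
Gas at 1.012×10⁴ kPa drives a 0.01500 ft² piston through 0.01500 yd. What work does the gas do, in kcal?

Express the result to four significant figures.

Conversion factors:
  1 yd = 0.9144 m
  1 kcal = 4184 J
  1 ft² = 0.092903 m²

0.04623 kcal

1.012×10⁴ kPa → 1.012×10⁷ Pa
0.01500 ft² → 0.00139354 m²
F = P × A = 1.012×10⁷ × 0.00139354 = 14102.6 N
0.01500 yd → 0.013716 m
W = F × d = 14102.6 × 0.013716 = 193.431 J
In kcal: 193.431 / 4184 = 0.0462311 kcal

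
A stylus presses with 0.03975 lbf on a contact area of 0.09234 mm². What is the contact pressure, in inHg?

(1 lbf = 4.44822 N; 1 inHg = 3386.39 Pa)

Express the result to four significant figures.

0.03975 lbf × 4.44822 = 0.176817 N
0.09234 mm² × 10⁻⁶ = 9.234×10⁻⁸ m²
P = F / A = 0.176817 N / 9.234×10⁻⁸ m² = 1.91485×10⁶ Pa
1.91485×10⁶ Pa ÷ (3386.39 Pa/inHg) = 565.455 inHg

565.5 inHg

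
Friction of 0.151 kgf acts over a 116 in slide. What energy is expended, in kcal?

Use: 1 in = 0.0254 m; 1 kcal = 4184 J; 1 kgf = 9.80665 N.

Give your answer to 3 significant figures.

0.00104 kcal

0.151 kgf × 9.80665 → 1.4808 N
116 in × 0.0254 → 2.9464 m
W = F × d = 1.4808 N × 2.9464 m = 4.36303 J
4.36303 J ÷ (4184 J/kcal) = 0.00104279 kcal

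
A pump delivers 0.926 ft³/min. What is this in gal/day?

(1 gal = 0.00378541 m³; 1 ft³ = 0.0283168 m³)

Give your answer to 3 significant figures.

9970 gal/day

0.926 ft³/min × 0.0283168 m³/ft³ ÷ 60 s/min = 4.37023×10⁻⁴ m³/s
4.37023×10⁻⁴ m³/s ÷ 0.00378541 m³/gal × 86400 s/day = 9974.82 gal/day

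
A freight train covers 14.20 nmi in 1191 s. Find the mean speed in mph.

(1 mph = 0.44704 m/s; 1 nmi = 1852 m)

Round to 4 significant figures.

49.39 mph

14.20 nmi × 1852 → 26298.4 m
v = d / t = 26298.4 m / 1191 s = 22.0809 m/s
22.0809 m/s ÷ (0.44704 m/s/mph) = 49.3936 mph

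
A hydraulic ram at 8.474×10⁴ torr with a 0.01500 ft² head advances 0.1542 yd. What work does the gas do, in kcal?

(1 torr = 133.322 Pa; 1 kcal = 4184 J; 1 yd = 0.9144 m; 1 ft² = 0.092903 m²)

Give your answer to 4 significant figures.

0.5306 kcal

8.474×10⁴ torr → 1.12977×10⁷ Pa
0.01500 ft² → 0.00139354 m²
F = P × A = 1.12977×10⁷ × 0.00139354 = 15743.8 N
0.1542 yd → 0.141 m
W = F × d = 15743.8 × 0.141 = 2219.88 J
In kcal: 2219.88 / 4184 = 0.530564 kcal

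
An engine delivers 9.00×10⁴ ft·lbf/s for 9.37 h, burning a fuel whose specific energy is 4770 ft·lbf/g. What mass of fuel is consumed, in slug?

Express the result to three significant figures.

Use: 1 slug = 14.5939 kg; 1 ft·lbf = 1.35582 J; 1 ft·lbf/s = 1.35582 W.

9.00×10⁴ ft·lbf/s → 122024 W
9.37 h → 33732 s
E = P × t = 122024 × 33732 = 4.11611×10⁹ J
4770 ft·lbf/g → 6.46726×10⁶ J/kg
m = E / e_s = 4.11611×10⁹ / 6.46726×10⁶ = 636.453 kg
In slug: 636.453 / 14.5939 = 43.6109 slug

43.6 slug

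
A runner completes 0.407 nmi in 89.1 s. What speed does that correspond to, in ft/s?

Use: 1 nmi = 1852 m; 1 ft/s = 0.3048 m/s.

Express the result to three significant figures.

0.407 nmi × 1852 = 753.764 m
v = d / t = 753.764 m / 89.1 s = 8.45975 m/s
8.45975 m/s ÷ (0.3048 m/s/ft/s) = 27.7551 ft/s

27.8 ft/s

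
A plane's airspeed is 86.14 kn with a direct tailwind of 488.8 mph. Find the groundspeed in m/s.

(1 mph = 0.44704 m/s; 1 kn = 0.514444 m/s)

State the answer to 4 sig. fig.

86.14 kn × 0.514444 → 44.3142 m/s
488.8 mph × 0.44704 → 218.513 m/s
Combined: 44.3142 + 218.513 = 262.827 m/s

262.8 m/s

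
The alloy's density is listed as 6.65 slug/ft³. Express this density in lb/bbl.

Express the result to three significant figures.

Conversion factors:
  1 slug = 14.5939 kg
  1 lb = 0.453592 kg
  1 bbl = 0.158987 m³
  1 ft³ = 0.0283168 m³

1200 lb/bbl

6.65 slug/ft³ × 14.5939 kg/slug ÷ 0.0283168 m³/ft³ = 3427.27 kg/m³
3427.27 kg/m³ ÷ 0.453592 kg/lb × 0.158987 m³/bbl = 1201.28 lb/bbl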